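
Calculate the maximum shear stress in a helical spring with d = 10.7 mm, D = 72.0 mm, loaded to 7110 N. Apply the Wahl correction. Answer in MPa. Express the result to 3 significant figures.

1300 MPa

Spring index C = D/d = 72.0/10.7 = 6.7290
K_W = (4C−1)/(4C−4) + 0.615/C = 25.916/22.916 + 0.0914 = 1.2223
τ₀ = 8FD/(πd³) = 8·7110·72.0/(π·10.7³) = 4.09536e+06/3848.6 = 1064.1 MPa
τ_max = K·τ₀ = 1.2223 × 1064.1 = 1300.7 MPa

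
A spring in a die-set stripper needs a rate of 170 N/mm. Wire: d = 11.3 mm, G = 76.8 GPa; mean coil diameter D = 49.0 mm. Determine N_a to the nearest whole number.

8

N_a = Gd⁴/(8D³k) = (76.8×10³ × 11.3⁴)/(8 × 49.0³ × 170)
    = 1.2522e+09 / 1.60003e+08 = 7.826 → 8 coils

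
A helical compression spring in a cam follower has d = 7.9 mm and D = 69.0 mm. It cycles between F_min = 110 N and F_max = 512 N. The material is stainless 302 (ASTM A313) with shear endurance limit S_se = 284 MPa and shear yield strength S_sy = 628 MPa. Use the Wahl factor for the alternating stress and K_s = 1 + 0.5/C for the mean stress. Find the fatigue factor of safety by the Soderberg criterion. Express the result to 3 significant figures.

C = D/d = 69.0/7.9 = 8.7342; K_W = (4C−1)/(4C−4)+0.615/C = 1.1674; K_s = 1+0.5/C = 1.0572
F_a = (F_max−F_min)/2 = 201 N; F_m = (F_max+F_min)/2 = 311 N
τ_a = K_W·8F_aD/(πd³) = 1.1674 × 71.631 = 83.622 MPa
τ_m = K_s·8F_mD/(πd³) = 1.0572 × 110.83 = 117.18 MPa
Soderberg: 1/n_f = τ_a/S_se + τ_m/S_sy = 83.622/284 + 117.18/628 = 0.29444 + 0.18659 = 0.48103
n_f = 1/0.48103 = 2.079

2.08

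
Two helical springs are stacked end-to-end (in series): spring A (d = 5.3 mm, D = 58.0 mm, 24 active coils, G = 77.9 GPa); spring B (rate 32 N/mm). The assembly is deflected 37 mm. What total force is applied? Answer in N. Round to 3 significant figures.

k_A = Gd⁴/(8D³N_a) = (77.9×10³)(5.3⁴)/(8·58.0³·24) = 1.6408 N/mm
Series: 1/k_eq = 1/1.6408 + 1/32 = 0.64071; k_eq = 1.5608 N/mm
F = k_eq·δ = 1.5608·37 = 57.749 N

57.7 N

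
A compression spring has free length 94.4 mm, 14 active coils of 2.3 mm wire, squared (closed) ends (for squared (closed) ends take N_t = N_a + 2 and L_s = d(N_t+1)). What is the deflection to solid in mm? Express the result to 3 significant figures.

N_t = 16; L_s = 2.3·17 = 39.1 mm
δ_solid = L₀ − L_s = 94.4 − 39.1 = 55.3 mm

55.3 mm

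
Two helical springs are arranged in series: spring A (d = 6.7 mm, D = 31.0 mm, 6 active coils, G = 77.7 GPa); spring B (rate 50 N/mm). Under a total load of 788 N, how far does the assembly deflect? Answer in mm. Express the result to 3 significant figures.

23.0 mm

k_A = Gd⁴/(8D³N_a) = (77.7×10³)(6.7⁴)/(8·31.0³·6) = 109.49 N/mm
Series: 1/k_eq = 1/109.49 + 1/50 = 0.029133; k_eq = 34.326 N/mm
δ = F/k_eq = 788/34.326 = 22.957 mm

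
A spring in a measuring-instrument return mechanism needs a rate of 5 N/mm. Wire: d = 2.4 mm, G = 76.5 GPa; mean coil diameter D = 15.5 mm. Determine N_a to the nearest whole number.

17

N_a = Gd⁴/(8D³k) = (76.5×10³ × 2.4⁴)/(8 × 15.5³ × 5)
    = 2.53809e+06 / 148955 = 17.04 → 17 coils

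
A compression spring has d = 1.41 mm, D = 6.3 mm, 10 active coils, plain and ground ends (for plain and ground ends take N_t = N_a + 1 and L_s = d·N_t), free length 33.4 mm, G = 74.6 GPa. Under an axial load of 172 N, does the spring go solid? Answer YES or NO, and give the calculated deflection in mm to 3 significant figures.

NO, δ = 11.7 mm

k = Gd⁴/(8D³N_a) = (74.6×10³)(1.41⁴)/(8·6.3³·10) = 14.74 N/mm
N_t = 11; L_s = 1.41·11 = 15.51 mm; δ_solid = L₀ − L_s = 33.4 − 15.51 = 17.89 mm
δ = F/k = 172/14.74 = 11.669 mm
δ < δ_solid → spring does not go solid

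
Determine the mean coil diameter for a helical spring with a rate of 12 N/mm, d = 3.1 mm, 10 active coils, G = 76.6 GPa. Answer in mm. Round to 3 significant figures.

D = (Gd⁴/(8N_a·k))^(1/3) = (76.6×10³·3.1⁴/(8·10·12))^(1/3)
  = (7368.93)^(1/3) = 19.4596 mm

19.5 mm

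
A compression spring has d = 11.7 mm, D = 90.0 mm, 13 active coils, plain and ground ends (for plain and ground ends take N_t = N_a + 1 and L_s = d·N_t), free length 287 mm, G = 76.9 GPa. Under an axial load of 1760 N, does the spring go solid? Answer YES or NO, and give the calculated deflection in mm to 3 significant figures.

k = Gd⁴/(8D³N_a) = (76.9×10³)(11.7⁴)/(8·90.0³·13) = 19.007 N/mm
N_t = 14; L_s = 11.7·14 = 163.8 mm; δ_solid = L₀ − L_s = 287 − 163.8 = 123.2 mm
δ = F/k = 1760/19.007 = 92.598 mm
δ < δ_solid → spring does not go solid

NO, δ = 92.6 mm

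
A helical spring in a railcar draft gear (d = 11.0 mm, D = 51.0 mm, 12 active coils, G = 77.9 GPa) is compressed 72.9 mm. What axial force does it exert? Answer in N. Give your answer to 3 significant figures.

6530 N

k = Gd⁴/(8D³N_a) = (77.9×10³)(11.0⁴)/(8·51.0³·12) = 89.563 N/mm
F = k·δ = 89.563 × 72.9 = 6529.1 N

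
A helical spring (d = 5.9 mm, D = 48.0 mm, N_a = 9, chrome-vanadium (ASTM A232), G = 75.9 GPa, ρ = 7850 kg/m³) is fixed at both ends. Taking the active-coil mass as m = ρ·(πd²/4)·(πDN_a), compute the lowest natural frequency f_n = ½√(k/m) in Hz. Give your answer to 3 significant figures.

99.6 Hz

k = Gd⁴/(8D³N_a) = (75.9×10³)(5.9⁴)/(8·48.0³·9) = 11.55 N/mm = 11550 N/m
Wire length L = πDN_a = π·48.0·9 = 1357.2 mm
m = ρ·(πd²/4)·L = 7850 × 27.34×10⁻⁶ m² × 1.3572 m = 0.29127 kg
f_n = ½√(k/m) = 0.5·√(11550/0.29127) = 0.5·√(39655) = 99.568 Hz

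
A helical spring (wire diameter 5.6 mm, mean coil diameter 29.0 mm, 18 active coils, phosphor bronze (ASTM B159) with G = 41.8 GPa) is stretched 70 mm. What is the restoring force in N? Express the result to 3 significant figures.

k = Gd⁴/(8D³N_a) = (41.8×10³)(5.6⁴)/(8·29.0³·18) = 11.705 N/mm
F = k·δ = 11.705 × 70 = 819.35 N

819 N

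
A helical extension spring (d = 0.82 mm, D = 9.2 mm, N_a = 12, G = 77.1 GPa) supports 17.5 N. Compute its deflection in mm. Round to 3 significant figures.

37.5 mm

k = Gd⁴/(8D³N_a) = (77.1×10³)(0.82⁴)/(8·9.2³·12) = 0.46631 N/mm
δ = F/k = 17.5 / 0.46631 = 37.529 mm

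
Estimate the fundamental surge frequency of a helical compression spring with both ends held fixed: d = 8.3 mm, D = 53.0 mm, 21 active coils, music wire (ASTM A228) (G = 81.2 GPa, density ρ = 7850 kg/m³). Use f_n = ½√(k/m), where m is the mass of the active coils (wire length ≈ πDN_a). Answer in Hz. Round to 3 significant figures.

50.9 Hz

k = Gd⁴/(8D³N_a) = (81.2×10³)(8.3⁴)/(8·53.0³·21) = 15.407 N/mm = 15407 N/m
Wire length L = πDN_a = π·53.0·21 = 3496.6 mm
m = ρ·(πd²/4)·L = 7850 × 54.106×10⁻⁶ m² × 3.4966 m = 1.4851 kg
f_n = ½√(k/m) = 0.5·√(15407/1.4851) = 0.5·√(10375) = 50.928 Hz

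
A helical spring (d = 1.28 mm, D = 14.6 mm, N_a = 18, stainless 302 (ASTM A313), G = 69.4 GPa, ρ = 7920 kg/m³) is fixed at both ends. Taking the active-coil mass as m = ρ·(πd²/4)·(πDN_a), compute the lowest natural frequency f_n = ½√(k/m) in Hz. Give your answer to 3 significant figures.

111 Hz

k = Gd⁴/(8D³N_a) = (69.4×10³)(1.28⁴)/(8·14.6³·18) = 0.4157 N/mm = 415.7 N/m
Wire length L = πDN_a = π·14.6·18 = 825.61 mm
m = ρ·(πd²/4)·L = 7920 × 1.2868×10⁻⁶ m² × 0.82561 m = 0.0084141 kg
f_n = ½√(k/m) = 0.5·√(415.7/0.0084141) = 0.5·√(49405) = 111.14 Hz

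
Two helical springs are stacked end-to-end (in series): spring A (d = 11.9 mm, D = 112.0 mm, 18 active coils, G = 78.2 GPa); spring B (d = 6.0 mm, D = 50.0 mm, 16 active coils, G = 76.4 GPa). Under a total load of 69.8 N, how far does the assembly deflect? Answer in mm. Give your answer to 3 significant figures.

20.3 mm

k_A = Gd⁴/(8D³N_a) = (78.2×10³)(11.9⁴)/(8·112.0³·18) = 7.7514 N/mm
k_B = Gd⁴/(8D³N_a) = (76.4×10³)(6.0⁴)/(8·50.0³·16) = 6.1884 N/mm
Series: 1/k_eq = 1/7.7514 + 1/6.1884 = 0.2906; k_eq = 3.4411 N/mm
δ = F/k_eq = 69.8/3.4411 = 20.284 mm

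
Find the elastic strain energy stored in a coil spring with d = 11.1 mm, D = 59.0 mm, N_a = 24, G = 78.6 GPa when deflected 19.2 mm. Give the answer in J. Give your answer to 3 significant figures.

k = Gd⁴/(8D³N_a) = (78.6×10³)(11.1⁴)/(8·59.0³·24) = 30.259 N/mm
U = ½kδ² = 0.5 × 30.259 × 19.2² = 5577.4 N·mm = 5.5774 J

5.58 J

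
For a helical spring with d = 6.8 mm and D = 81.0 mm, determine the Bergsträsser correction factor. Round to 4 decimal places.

1.1120

C = D/d = 81.0/6.8 = 11.9118
K_B = (4C+2)/(4C−3) = 49.647/44.647 = 1.1120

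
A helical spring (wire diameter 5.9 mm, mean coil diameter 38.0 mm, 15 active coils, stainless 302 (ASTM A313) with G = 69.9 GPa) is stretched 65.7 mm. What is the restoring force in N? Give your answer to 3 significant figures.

k = Gd⁴/(8D³N_a) = (69.9×10³)(5.9⁴)/(8·38.0³·15) = 12.863 N/mm
F = k·δ = 12.863 × 65.7 = 845.12 N

845 N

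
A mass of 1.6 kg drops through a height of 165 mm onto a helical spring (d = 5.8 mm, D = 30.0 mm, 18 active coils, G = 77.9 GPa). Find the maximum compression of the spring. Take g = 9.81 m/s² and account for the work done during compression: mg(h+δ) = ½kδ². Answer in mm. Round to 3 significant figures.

k = Gd⁴/(8D³N_a) = (77.9×10³)(5.8⁴)/(8·30.0³·18) = 22.674 N/mm
W = mg = 1.6 × 9.81 = 15.696 N
½kδ² − Wδ − Wh = 0 → δ = (W + √(W² + 2kWh))/k
δ = (15.696 + √(246.36 + 117443))/22.674 = (15.696 + 343.06)/22.674 = 15.822 mm

15.8 mm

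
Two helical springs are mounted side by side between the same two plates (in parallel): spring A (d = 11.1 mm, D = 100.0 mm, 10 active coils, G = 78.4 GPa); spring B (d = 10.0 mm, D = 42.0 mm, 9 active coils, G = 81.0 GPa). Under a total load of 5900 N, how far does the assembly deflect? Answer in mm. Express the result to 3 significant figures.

35.4 mm

k_A = Gd⁴/(8D³N_a) = (78.4×10³)(11.1⁴)/(8·100.0³·10) = 14.877 N/mm
k_B = Gd⁴/(8D³N_a) = (81.0×10³)(10.0⁴)/(8·42.0³·9) = 151.85 N/mm
Parallel: k_eq = 14.877 + 151.85 = 166.72 N/mm
δ = F/k_eq = 5900/166.72 = 35.388 mm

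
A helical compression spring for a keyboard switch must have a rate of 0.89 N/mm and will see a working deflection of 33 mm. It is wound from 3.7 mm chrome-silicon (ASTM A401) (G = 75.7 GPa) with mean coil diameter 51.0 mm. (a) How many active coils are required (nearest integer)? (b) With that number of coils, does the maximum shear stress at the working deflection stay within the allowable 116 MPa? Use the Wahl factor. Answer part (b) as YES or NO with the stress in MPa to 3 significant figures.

(a) 15 coils; (b) YES, τ_max = 83.2 MPa

N_a = Gd⁴/(8D³k) = (75.7×10³)(3.7⁴)/(8·51.0³·0.89) = 15.02 → N_a = 15
Actual rate k = Gd⁴/(8D³·15) = 0.89127 N/mm
Working load F = kδ = 0.89127·33 = 29.412 N
C = 51.0/3.7 = 13.7838; K_W = (4C−1)/(4C−4)+0.615/C = 1.1033
τ_max = K_W·8FD/(πd³) = 1.1033·75.41 = 83.199 MPa
τ_max ≤ 116 MPa → acceptable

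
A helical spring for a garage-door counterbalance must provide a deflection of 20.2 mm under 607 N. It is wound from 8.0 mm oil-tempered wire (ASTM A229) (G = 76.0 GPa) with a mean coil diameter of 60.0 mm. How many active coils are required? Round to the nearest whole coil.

6

Required rate k = F/δ = 607/20.2 = 30.05 N/mm
N_a = Gd⁴/(8D³k) = (76.0×10³ × 8.0⁴)/(8 × 60.0³ × 30.05)
    = 3.11296e+08 / 5.19255e+07 = 5.995 → 6 coils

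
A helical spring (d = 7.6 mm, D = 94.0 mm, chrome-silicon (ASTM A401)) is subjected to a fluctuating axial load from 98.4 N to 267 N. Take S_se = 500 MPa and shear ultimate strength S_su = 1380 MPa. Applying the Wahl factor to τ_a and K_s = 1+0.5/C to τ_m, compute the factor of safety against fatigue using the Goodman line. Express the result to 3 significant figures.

C = D/d = 94.0/7.6 = 12.3684; K_W = (4C−1)/(4C−4)+0.615/C = 1.1157; K_s = 1+0.5/C = 1.0404
F_a = (F_max−F_min)/2 = 84.3 N; F_m = (F_max+F_min)/2 = 182.7 N
τ_a = K_W·8F_aD/(πd³) = 1.1157 × 45.968 = 51.286 MPa
τ_m = K_s·8F_mD/(πd³) = 1.0404 × 99.624 = 103.65 MPa
Goodman: 1/n_f = τ_a/S_se + τ_m/S_su = 51.286/500 + 103.65/1380 = 0.10257 + 0.07511 = 0.17768
n_f = 1/0.17768 = 5.628

5.63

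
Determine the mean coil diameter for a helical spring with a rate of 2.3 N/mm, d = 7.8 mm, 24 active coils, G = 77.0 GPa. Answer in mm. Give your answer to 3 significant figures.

86.4 mm

D = (Gd⁴/(8N_a·k))^(1/3) = (77.0×10³·7.8⁴/(8·24·2.3))^(1/3)
  = (645417)^(1/3) = 86.4198 mm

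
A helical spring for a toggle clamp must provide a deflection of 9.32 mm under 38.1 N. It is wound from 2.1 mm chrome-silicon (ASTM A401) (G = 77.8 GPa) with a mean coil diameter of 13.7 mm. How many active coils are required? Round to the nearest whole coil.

18

Required rate k = F/δ = 38.1/9.32 = 4.088 N/mm
N_a = Gd⁴/(8D³k) = (77.8×10³ × 2.1⁴)/(8 × 13.7³ × 4.088)
    = 1.51306e+06 / 84093.2 = 17.99 → 18 coils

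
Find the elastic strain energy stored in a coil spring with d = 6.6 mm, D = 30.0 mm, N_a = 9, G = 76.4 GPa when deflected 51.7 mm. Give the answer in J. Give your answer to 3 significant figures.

k = Gd⁴/(8D³N_a) = (76.4×10³)(6.6⁴)/(8·30.0³·9) = 74.571 N/mm
U = ½kδ² = 0.5 × 74.571 × 51.7² = 99661 N·mm = 99.661 J

99.7 J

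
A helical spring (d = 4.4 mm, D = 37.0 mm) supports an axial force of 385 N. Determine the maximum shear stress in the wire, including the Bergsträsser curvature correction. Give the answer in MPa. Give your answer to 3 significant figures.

Spring index C = D/d = 37.0/4.4 = 8.4091
K_B = (4C+2)/(4C−3) = 35.636/30.636 = 1.1632
τ₀ = 8FD/(πd³) = 8·385·37.0/(π·4.4³) = 113960/267.61 = 425.84 MPa
τ_max = K·τ₀ = 1.1632 × 425.84 = 495.34 MPa

495 MPa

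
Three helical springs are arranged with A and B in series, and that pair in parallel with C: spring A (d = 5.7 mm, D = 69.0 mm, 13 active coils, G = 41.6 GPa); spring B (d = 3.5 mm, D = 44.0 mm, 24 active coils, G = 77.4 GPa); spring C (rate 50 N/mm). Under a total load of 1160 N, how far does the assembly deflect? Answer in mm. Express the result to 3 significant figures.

k_A = Gd⁴/(8D³N_a) = (41.6×10³)(5.7⁴)/(8·69.0³·13) = 1.2853 N/mm
k_B = Gd⁴/(8D³N_a) = (77.4×10³)(3.5⁴)/(8·44.0³·24) = 0.71016 N/mm
Springs A,B series: k_AB = 1/(1/1.2853+1/0.71016) = 0.45742 N/mm; parallel with C: k_eq = 0.45742+50 = 50.457 N/mm
δ = F/k_eq = 1160/50.457 = 22.99 mm

23.0 mm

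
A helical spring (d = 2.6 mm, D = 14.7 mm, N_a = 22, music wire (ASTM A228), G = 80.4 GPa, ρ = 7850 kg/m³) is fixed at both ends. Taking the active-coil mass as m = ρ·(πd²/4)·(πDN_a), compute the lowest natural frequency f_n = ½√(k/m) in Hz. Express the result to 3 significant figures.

k = Gd⁴/(8D³N_a) = (80.4×10³)(2.6⁴)/(8·14.7³·22) = 6.5718 N/mm = 6571.8 N/m
Wire length L = πDN_a = π·14.7·22 = 1016 mm
m = ρ·(πd²/4)·L = 7850 × 5.3093×10⁻⁶ m² × 1.016 m = 0.042344 kg
f_n = ½√(k/m) = 0.5·√(6571.8/0.042344) = 0.5·√(1.552e+05) = 196.98 Hz

197 Hz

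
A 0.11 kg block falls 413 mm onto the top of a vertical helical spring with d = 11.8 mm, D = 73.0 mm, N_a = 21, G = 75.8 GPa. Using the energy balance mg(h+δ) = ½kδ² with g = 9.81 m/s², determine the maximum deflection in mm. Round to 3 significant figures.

k = Gd⁴/(8D³N_a) = (75.8×10³)(11.8⁴)/(8·73.0³·21) = 22.486 N/mm
W = mg = 0.11 × 9.81 = 1.0791 N
½kδ² − Wδ − Wh = 0 → δ = (W + √(W² + 2kWh))/k
δ = (1.0791 + √(1.1645 + 20042.9))/22.486 = (1.0791 + 141.58)/22.486 = 6.3441 mm

6.34 mm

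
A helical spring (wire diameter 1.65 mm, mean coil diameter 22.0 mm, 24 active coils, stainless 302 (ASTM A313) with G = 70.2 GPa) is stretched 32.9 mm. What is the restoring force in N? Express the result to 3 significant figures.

8.37 N

k = Gd⁴/(8D³N_a) = (70.2×10³)(1.65⁴)/(8·22.0³·24) = 0.25451 N/mm
F = k·δ = 0.25451 × 32.9 = 8.3734 N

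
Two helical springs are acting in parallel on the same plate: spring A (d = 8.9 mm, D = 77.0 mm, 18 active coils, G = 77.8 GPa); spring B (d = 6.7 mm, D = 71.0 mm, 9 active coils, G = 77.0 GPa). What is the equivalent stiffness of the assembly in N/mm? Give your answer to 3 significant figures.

k_A = Gd⁴/(8D³N_a) = (77.8×10³)(8.9⁴)/(8·77.0³·18) = 7.4251 N/mm
k_B = Gd⁴/(8D³N_a) = (77.0×10³)(6.7⁴)/(8·71.0³·9) = 6.0212 N/mm
Parallel: k_eq = 7.4251 + 6.0212 = 13.446 N/mm

13.4 N/mm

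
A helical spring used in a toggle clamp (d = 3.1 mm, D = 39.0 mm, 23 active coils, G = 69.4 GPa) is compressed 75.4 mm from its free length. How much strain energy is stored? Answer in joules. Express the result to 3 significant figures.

k = Gd⁴/(8D³N_a) = (69.4×10³)(3.1⁴)/(8·39.0³·23) = 0.58721 N/mm
U = ½kδ² = 0.5 × 0.58721 × 75.4² = 1669.2 N·mm = 1.6692 J

1.67 J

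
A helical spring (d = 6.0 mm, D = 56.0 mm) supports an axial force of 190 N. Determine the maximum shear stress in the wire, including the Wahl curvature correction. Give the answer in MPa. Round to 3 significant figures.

145 MPa

Spring index C = D/d = 56.0/6.0 = 9.3333
K_W = (4C−1)/(4C−4) + 0.615/C = 36.333/33.333 + 0.0659 = 1.1559
τ₀ = 8FD/(πd³) = 8·190·56.0/(π·6.0³) = 85120/678.58 = 125.44 MPa
τ_max = K·τ₀ = 1.1559 × 125.44 = 144.99 MPa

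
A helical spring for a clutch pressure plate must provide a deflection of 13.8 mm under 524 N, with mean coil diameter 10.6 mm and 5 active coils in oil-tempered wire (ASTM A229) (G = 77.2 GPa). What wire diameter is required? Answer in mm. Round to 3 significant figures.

2.20 mm

Required rate k = F/δ = 524/13.8 = 37.971 N/mm
d = (8D³N_a·k / G)^(1/4) = (8·10.6³·5·37.971 / (77.2×10³))^0.25
  = (23.432)^0.25 = 2.2002 mm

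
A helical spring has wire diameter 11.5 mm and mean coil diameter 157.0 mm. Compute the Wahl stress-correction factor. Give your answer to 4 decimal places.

1.1043

C = D/d = 157.0/11.5 = 13.6522
K_W = (4C−1)/(4C−4) + 0.615/C = 53.609/50.609 + 0.0450 = 1.1043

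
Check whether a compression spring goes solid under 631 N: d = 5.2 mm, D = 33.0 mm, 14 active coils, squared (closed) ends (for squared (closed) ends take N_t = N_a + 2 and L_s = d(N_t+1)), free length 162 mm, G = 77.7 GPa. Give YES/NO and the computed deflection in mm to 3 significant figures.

NO, δ = 44.7 mm

k = Gd⁴/(8D³N_a) = (77.7×10³)(5.2⁴)/(8·33.0³·14) = 14.115 N/mm
N_t = 16; L_s = 5.2·17 = 88.4 mm; δ_solid = L₀ − L_s = 162 − 88.4 = 73.6 mm
δ = F/k = 631/14.115 = 44.705 mm
δ < δ_solid → spring does not go solid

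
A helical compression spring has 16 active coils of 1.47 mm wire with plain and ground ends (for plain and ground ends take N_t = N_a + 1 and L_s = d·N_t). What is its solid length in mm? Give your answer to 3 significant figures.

plain and ground ends: N_t = N_a + 1 = 16 + 1 = 17
L_s = d·N_t = 1.47 × 17 = 24.99 mm

25.0 mm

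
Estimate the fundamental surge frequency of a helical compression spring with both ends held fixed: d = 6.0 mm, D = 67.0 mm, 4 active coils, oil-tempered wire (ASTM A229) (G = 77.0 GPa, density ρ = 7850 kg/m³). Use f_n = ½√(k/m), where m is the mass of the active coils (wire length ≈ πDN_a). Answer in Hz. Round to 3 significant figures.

k = Gd⁴/(8D³N_a) = (77.0×10³)(6.0⁴)/(8·67.0³·4) = 10.369 N/mm = 10369 N/m
Wire length L = πDN_a = π·67.0·4 = 841.95 mm
m = ρ·(πd²/4)·L = 7850 × 28.274×10⁻⁶ m² × 0.84195 m = 0.18687 kg
f_n = ½√(k/m) = 0.5·√(10369/0.18687) = 0.5·√(55485) = 117.78 Hz

118 Hz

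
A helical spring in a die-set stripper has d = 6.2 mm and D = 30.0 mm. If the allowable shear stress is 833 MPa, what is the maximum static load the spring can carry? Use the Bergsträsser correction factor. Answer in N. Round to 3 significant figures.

C = D/d = 30.0/6.2 = 4.8387
K_B = (4C+2)/(4C−3) = 21.355/16.355 = 1.3057
τ_max = K·8FD/(πd³) → F_max = τ_allow·πd³/(8DK)
F_max = 833·π·6.2³/(8·30.0·1.3057) = 6.2369e+05/313.37 = 1990.3 N

1990 N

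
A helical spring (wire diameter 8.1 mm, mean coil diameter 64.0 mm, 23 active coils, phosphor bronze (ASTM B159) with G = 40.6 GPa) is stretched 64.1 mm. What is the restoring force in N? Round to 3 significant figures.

232 N

k = Gd⁴/(8D³N_a) = (40.6×10³)(8.1⁴)/(8·64.0³·23) = 3.6233 N/mm
F = k·δ = 3.6233 × 64.1 = 232.26 N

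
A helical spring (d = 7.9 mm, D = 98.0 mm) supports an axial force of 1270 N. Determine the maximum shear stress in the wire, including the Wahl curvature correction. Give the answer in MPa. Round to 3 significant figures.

Spring index C = D/d = 98.0/7.9 = 12.4051
K_W = (4C−1)/(4C−4) + 0.615/C = 48.620/45.620 + 0.0496 = 1.1153
τ₀ = 8FD/(πd³) = 8·1270·98.0/(π·7.9³) = 995680/1548.9 = 642.82 MPa
τ_max = K·τ₀ = 1.1153 × 642.82 = 716.96 MPa

717 MPa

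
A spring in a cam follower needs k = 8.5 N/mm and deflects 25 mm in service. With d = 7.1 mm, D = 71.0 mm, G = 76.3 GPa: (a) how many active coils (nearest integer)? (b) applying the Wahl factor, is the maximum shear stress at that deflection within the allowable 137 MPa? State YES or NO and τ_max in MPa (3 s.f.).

N_a = Gd⁴/(8D³k) = (76.3×10³)(7.1⁴)/(8·71.0³·8.5) = 7.967 → N_a = 8
Actual rate k = Gd⁴/(8D³·8) = 8.4645 N/mm
Working load F = kδ = 8.4645·25 = 211.61 N
C = 71.0/7.1 = 10.0000; K_W = (4C−1)/(4C−4)+0.615/C = 1.1448
τ_max = K_W·8FD/(πd³) = 1.1448·106.9 = 122.38 MPa
τ_max ≤ 137 MPa → acceptable

(a) 8 coils; (b) YES, τ_max = 122 MPa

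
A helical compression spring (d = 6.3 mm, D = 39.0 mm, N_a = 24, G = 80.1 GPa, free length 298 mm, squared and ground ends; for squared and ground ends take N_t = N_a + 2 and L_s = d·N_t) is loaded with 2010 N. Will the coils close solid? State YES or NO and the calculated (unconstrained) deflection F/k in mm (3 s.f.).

YES, δ = 181 mm

k = Gd⁴/(8D³N_a) = (80.1×10³)(6.3⁴)/(8·39.0³·24) = 11.079 N/mm
N_t = 26; L_s = 6.3·26 = 163.8 mm; δ_solid = L₀ − L_s = 298 − 163.8 = 134.2 mm
δ = F/k = 2010/11.079 = 181.42 mm
δ ≥ δ_solid → spring goes solid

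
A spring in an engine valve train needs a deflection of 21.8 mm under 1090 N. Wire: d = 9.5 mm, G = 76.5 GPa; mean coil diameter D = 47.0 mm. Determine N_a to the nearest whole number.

Required rate k = F/δ = 1090/21.8 = 50 N/mm
N_a = Gd⁴/(8D³k) = (76.5×10³ × 9.5⁴)/(8 × 47.0³ × 50)
    = 6.23097e+08 / 4.15292e+07 = 15 → 15 coils

15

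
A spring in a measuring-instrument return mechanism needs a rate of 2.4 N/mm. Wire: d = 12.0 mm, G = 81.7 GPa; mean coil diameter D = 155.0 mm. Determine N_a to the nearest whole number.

24

N_a = Gd⁴/(8D³k) = (81.7×10³ × 12.0⁴)/(8 × 155.0³ × 2.4)
    = 1.69413e+09 / 7.14984e+07 = 23.69 → 24 coils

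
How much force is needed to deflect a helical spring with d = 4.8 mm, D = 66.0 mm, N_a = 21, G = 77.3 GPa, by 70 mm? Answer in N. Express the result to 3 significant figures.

59.5 N

k = Gd⁴/(8D³N_a) = (77.3×10³)(4.8⁴)/(8·66.0³·21) = 0.84958 N/mm
F = k·δ = 0.84958 × 70 = 59.47 N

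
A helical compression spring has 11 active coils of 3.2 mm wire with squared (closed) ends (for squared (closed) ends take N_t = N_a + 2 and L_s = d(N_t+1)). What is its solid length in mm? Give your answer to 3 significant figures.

squared (closed) ends: N_t = N_a + 2 = 11 + 2 = 13
L_s = d·(N_t+1) = 3.2 × 14 = 44.8 mm

44.8 mm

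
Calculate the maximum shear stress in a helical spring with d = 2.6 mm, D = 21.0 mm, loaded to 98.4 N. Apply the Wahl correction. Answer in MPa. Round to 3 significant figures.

354 MPa

Spring index C = D/d = 21.0/2.6 = 8.0769
K_W = (4C−1)/(4C−4) + 0.615/C = 31.308/28.308 + 0.0761 = 1.1821
τ₀ = 8FD/(πd³) = 8·98.4·21.0/(π·2.6³) = 16531.2/55.217 = 299.39 MPa
τ_max = K·τ₀ = 1.1821 × 299.39 = 353.91 MPa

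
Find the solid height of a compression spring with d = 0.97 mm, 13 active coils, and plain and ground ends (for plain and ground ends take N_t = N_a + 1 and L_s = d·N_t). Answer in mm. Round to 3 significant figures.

13.6 mm

plain and ground ends: N_t = N_a + 1 = 13 + 1 = 14
L_s = d·N_t = 0.97 × 14 = 13.58 mm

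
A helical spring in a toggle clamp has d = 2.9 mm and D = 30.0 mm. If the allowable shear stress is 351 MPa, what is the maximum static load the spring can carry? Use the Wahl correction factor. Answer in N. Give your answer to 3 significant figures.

98.3 N

C = D/d = 30.0/2.9 = 10.3448
K_W = (4C−1)/(4C−4) + 0.615/C = 40.379/37.379 + 0.0594 = 1.1397
τ_max = K·8FD/(πd³) → F_max = τ_allow·πd³/(8DK)
F_max = 351·π·2.9³/(8·30.0·1.1397) = 26894/273.53 = 98.321 N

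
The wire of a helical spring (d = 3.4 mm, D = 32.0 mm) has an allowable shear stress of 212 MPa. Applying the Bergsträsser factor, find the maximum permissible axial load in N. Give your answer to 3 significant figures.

C = D/d = 32.0/3.4 = 9.4118
K_B = (4C+2)/(4C−3) = 39.647/34.647 = 1.1443
τ_max = K·8FD/(πd³) → F_max = τ_allow·πd³/(8DK)
F_max = 212·π·3.4³/(8·32.0·1.1443) = 26177/292.94 = 89.359 N

89.4 N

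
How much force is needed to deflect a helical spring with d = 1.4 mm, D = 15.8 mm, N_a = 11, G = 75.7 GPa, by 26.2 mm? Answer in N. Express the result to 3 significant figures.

22.0 N

k = Gd⁴/(8D³N_a) = (75.7×10³)(1.4⁴)/(8·15.8³·11) = 0.83783 N/mm
F = k·δ = 0.83783 × 26.2 = 21.951 N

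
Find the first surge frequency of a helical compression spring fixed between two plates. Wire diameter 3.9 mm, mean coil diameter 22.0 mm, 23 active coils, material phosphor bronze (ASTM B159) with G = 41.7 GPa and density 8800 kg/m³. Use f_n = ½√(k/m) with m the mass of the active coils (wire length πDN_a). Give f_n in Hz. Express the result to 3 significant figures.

85.8 Hz

k = Gd⁴/(8D³N_a) = (41.7×10³)(3.9⁴)/(8·22.0³·23) = 4.9239 N/mm = 4923.9 N/m
Wire length L = πDN_a = π·22.0·23 = 1589.6 mm
m = ρ·(πd²/4)·L = 8800 × 11.946×10⁻⁶ m² × 1.5896 m = 0.16711 kg
f_n = ½√(k/m) = 0.5·√(4923.9/0.16711) = 0.5·√(29465) = 85.827 Hz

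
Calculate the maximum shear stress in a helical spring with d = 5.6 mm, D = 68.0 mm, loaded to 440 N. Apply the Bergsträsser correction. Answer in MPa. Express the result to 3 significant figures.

481 MPa

Spring index C = D/d = 68.0/5.6 = 12.1429
K_B = (4C+2)/(4C−3) = 50.571/45.571 = 1.1097
τ₀ = 8FD/(πd³) = 8·440·68.0/(π·5.6³) = 239360/551.71 = 433.85 MPa
τ_max = K·τ₀ = 1.1097 × 433.85 = 481.45 MPa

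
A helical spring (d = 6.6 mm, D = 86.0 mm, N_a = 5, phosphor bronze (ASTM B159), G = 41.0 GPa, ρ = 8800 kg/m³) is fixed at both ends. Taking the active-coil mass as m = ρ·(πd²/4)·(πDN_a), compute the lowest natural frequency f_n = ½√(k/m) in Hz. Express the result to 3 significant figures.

k = Gd⁴/(8D³N_a) = (41.0×10³)(6.6⁴)/(8·86.0³·5) = 3.0578 N/mm = 3057.8 N/m
Wire length L = πDN_a = π·86.0·5 = 1350.9 mm
m = ρ·(πd²/4)·L = 8800 × 34.212×10⁻⁶ m² × 1.3509 m = 0.4067 kg
f_n = ½√(k/m) = 0.5·√(3057.8/0.4067) = 0.5·√(7518.4) = 43.354 Hz

43.4 Hz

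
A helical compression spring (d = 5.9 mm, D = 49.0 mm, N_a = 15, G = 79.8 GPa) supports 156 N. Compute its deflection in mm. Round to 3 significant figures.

k = Gd⁴/(8D³N_a) = (79.8×10³)(5.9⁴)/(8·49.0³·15) = 6.8492 N/mm
δ = F/k = 156 / 6.8492 = 22.776 mm

22.8 mm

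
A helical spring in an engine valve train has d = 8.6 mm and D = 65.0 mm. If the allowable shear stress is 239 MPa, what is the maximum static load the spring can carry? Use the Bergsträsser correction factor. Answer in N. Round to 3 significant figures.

C = D/d = 65.0/8.6 = 7.5581
K_B = (4C+2)/(4C−3) = 32.233/27.233 = 1.1836
τ_max = K·8FD/(πd³) → F_max = τ_allow·πd³/(8DK)
F_max = 239·π·8.6³/(8·65.0·1.1836) = 4.7758e+05/615.47 = 775.95 N

776 N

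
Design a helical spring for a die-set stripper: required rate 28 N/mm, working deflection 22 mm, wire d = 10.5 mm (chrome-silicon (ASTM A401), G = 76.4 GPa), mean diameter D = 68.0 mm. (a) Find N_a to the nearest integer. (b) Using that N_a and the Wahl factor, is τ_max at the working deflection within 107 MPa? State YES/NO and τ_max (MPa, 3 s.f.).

(a) 13 coils; (b) NO, τ_max = 115 MPa

N_a = Gd⁴/(8D³k) = (76.4×10³)(10.5⁴)/(8·68.0³·28) = 13.18 → N_a = 13
Actual rate k = Gd⁴/(8D³·13) = 28.398 N/mm
Working load F = kδ = 28.398·22 = 624.76 N
C = 68.0/10.5 = 6.4762; K_W = (4C−1)/(4C−4)+0.615/C = 1.2319
τ_max = K_W·8FD/(πd³) = 1.2319·93.453 = 115.13 MPa
τ_max > 107 MPa → exceeds allowable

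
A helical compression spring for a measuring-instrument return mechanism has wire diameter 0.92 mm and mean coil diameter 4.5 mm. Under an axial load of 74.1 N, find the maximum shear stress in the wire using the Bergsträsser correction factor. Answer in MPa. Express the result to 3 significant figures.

Spring index C = D/d = 4.5/0.92 = 4.8913
K_B = (4C+2)/(4C−3) = 21.565/16.565 = 1.3018
τ₀ = 8FD/(πd³) = 8·74.1·4.5/(π·0.92³) = 2667.6/2.4463 = 1090.5 MPa
τ_max = K·τ₀ = 1.3018 × 1090.5 = 1419.6 MPa

1420 MPa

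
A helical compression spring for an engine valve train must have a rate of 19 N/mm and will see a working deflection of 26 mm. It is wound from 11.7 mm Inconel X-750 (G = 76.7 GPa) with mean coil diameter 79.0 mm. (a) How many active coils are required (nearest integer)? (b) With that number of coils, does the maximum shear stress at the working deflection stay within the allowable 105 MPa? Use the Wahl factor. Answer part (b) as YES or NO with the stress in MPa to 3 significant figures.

(a) 19 coils; (b) YES, τ_max = 76.5 MPa

N_a = Gd⁴/(8D³k) = (76.7×10³)(11.7⁴)/(8·79.0³·19) = 19.18 → N_a = 19
Actual rate k = Gd⁴/(8D³·19) = 19.178 N/mm
Working load F = kδ = 19.178·26 = 498.64 N
C = 79.0/11.7 = 6.7521; K_W = (4C−1)/(4C−4)+0.615/C = 1.2215
τ_max = K_W·8FD/(πd³) = 1.2215·62.632 = 76.503 MPa
τ_max ≤ 105 MPa → acceptable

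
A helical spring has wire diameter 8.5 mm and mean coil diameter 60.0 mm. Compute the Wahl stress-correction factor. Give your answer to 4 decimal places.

C = D/d = 60.0/8.5 = 7.0588
K_W = (4C−1)/(4C−4) + 0.615/C = 27.235/24.235 + 0.0871 = 1.2109

1.2109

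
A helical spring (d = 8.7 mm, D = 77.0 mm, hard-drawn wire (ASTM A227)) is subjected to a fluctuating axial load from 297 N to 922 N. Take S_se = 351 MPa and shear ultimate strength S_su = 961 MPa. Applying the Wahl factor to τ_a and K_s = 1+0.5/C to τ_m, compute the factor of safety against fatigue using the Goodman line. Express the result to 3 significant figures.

1.97

C = D/d = 77.0/8.7 = 8.8506; K_W = (4C−1)/(4C−4)+0.615/C = 1.1650; K_s = 1+0.5/C = 1.0565
F_a = (F_max−F_min)/2 = 312.5 N; F_m = (F_max+F_min)/2 = 609.5 N
τ_a = K_W·8F_aD/(πd³) = 1.1650 × 93.051 = 108.41 MPa
τ_m = K_s·8F_mD/(πd³) = 1.0565 × 181.49 = 191.74 MPa
Goodman: 1/n_f = τ_a/S_se + τ_m/S_su = 108.41/351 + 191.74/961 = 0.30885 + 0.19952 = 0.50837
n_f = 1/0.50837 = 1.967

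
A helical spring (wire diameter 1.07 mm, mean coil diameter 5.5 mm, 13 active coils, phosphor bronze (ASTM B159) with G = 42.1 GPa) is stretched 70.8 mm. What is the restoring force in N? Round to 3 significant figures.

226 N

k = Gd⁴/(8D³N_a) = (42.1×10³)(1.07⁴)/(8·5.5³·13) = 3.1893 N/mm
F = k·δ = 3.1893 × 70.8 = 225.8 N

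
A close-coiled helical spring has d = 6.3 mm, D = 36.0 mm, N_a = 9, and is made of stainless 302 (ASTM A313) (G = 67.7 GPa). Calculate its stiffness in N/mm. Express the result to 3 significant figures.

31.7 N/mm

k = Gd⁴/(8D³N_a) = (67.7×10³ × 6.3⁴) / (8 × 36.0³ × 9)
  = 1.06648e+08 / 3.35923e+06 = 31.748 N/mm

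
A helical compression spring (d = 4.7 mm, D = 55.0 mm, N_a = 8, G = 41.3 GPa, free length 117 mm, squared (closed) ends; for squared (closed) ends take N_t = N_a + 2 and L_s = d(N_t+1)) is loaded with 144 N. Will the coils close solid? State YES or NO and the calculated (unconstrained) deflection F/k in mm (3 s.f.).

YES, δ = 76.1 mm

k = Gd⁴/(8D³N_a) = (41.3×10³)(4.7⁴)/(8·55.0³·8) = 1.8927 N/mm
N_t = 10; L_s = 4.7·11 = 51.7 mm; δ_solid = L₀ − L_s = 117 − 51.7 = 65.3 mm
δ = F/k = 144/1.8927 = 76.083 mm
δ ≥ δ_solid → spring goes solid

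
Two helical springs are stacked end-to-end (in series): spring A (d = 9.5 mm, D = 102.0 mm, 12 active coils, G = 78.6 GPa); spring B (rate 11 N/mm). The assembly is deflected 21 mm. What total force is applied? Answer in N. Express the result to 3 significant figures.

84.0 N

k_A = Gd⁴/(8D³N_a) = (78.6×10³)(9.5⁴)/(8·102.0³·12) = 6.2841 N/mm
Series: 1/k_eq = 1/6.2841 + 1/11 = 0.25004; k_eq = 3.9994 N/mm
F = k_eq·δ = 3.9994·21 = 83.987 N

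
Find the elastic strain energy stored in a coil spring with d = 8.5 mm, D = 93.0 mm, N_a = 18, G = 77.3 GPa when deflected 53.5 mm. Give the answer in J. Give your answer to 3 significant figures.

k = Gd⁴/(8D³N_a) = (77.3×10³)(8.5⁴)/(8·93.0³·18) = 3.4837 N/mm
U = ½kδ² = 0.5 × 3.4837 × 53.5² = 4985.6 N·mm = 4.9856 J

4.99 J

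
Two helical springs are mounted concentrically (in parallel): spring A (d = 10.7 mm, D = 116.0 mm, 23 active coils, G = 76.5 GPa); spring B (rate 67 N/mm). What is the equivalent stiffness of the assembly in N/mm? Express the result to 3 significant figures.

k_A = Gd⁴/(8D³N_a) = (76.5×10³)(10.7⁴)/(8·116.0³·23) = 3.4914 N/mm
Parallel: k_eq = 3.4914 + 67 = 70.491 N/mm

70.5 N/mm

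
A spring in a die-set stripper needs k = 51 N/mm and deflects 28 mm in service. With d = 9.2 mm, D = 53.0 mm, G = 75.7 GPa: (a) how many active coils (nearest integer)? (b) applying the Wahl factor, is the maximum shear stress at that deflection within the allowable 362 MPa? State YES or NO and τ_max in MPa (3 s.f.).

(a) 9 coils; (b) YES, τ_max = 310 MPa

N_a = Gd⁴/(8D³k) = (75.7×10³)(9.2⁴)/(8·53.0³·51) = 8.928 → N_a = 9
Actual rate k = Gd⁴/(8D³·9) = 50.593 N/mm
Working load F = kδ = 50.593·28 = 1416.6 N
C = 53.0/9.2 = 5.7609; K_W = (4C−1)/(4C−4)+0.615/C = 1.2643
τ_max = K_W·8FD/(πd³) = 1.2643·245.53 = 310.42 MPa
τ_max ≤ 362 MPa → acceptable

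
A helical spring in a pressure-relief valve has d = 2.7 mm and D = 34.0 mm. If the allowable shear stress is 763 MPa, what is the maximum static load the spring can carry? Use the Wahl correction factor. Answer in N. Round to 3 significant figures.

156 N

C = D/d = 34.0/2.7 = 12.5926
K_W = (4C−1)/(4C−4) + 0.615/C = 49.370/46.370 + 0.0488 = 1.1135
τ_max = K·8FD/(πd³) → F_max = τ_allow·πd³/(8DK)
F_max = 763·π·2.7³/(8·34.0·1.1135) = 47181/302.88 = 155.77 N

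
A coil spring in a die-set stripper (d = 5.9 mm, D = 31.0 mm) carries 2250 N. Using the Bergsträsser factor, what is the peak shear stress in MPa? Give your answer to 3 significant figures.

1100 MPa

Spring index C = D/d = 31.0/5.9 = 5.2542
K_B = (4C+2)/(4C−3) = 23.017/18.017 = 1.2775
τ₀ = 8FD/(πd³) = 8·2250·31.0/(π·5.9³) = 558000/645.22 = 864.83 MPa
τ_max = K·τ₀ = 1.2775 × 864.83 = 1104.8 MPa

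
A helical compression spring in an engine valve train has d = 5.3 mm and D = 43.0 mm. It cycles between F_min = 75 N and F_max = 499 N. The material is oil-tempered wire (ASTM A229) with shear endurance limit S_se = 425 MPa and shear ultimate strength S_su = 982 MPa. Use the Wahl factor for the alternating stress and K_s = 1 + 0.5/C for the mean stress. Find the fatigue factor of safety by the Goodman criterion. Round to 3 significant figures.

1.51

C = D/d = 43.0/5.3 = 8.1132; K_W = (4C−1)/(4C−4)+0.615/C = 1.1812; K_s = 1+0.5/C = 1.0616
F_a = (F_max−F_min)/2 = 212 N; F_m = (F_max+F_min)/2 = 287 N
τ_a = K_W·8F_aD/(πd³) = 1.1812 × 155.93 = 184.19 MPa
τ_m = K_s·8F_mD/(πd³) = 1.0616 × 211.09 = 224.1 MPa
Goodman: 1/n_f = τ_a/S_se + τ_m/S_su = 184.19/425 + 224.1/982 = 0.43338 + 0.22820 = 0.66158
n_f = 1/0.66158 = 1.512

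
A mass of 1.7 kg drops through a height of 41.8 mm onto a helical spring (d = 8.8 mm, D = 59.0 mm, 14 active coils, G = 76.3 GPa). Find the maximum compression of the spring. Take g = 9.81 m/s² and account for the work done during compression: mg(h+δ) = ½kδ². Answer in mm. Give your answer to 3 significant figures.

k = Gd⁴/(8D³N_a) = (76.3×10³)(8.8⁴)/(8·59.0³·14) = 19.892 N/mm
W = mg = 1.7 × 9.81 = 16.677 N
½kδ² − Wδ − Wh = 0 → δ = (W + √(W² + 2kWh))/k
δ = (16.677 + √(278.12 + 27733.5))/19.892 = (16.677 + 167.37)/19.892 = 9.2521 mm

9.25 mm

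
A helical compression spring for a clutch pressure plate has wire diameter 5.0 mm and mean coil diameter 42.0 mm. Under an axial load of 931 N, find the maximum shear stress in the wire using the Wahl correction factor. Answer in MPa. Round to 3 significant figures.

Spring index C = D/d = 42.0/5.0 = 8.4000
K_W = (4C−1)/(4C−4) + 0.615/C = 32.600/29.600 + 0.0732 = 1.1746
τ₀ = 8FD/(πd³) = 8·931·42.0/(π·5.0³) = 312816/392.7 = 796.58 MPa
τ_max = K·τ₀ = 1.1746 × 796.58 = 935.63 MPa

936 MPa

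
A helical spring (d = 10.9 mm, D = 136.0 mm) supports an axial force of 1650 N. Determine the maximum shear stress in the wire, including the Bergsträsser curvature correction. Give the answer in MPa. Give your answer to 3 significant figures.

488 MPa

Spring index C = D/d = 136.0/10.9 = 12.4771
K_B = (4C+2)/(4C−3) = 51.908/46.908 = 1.1066
τ₀ = 8FD/(πd³) = 8·1650·136.0/(π·10.9³) = 1.7952e+06/4068.5 = 441.25 MPa
τ_max = K·τ₀ = 1.1066 × 441.25 = 488.28 MPa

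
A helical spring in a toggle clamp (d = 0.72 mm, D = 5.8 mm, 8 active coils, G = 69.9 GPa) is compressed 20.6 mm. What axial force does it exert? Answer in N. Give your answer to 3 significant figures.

k = Gd⁴/(8D³N_a) = (69.9×10³)(0.72⁴)/(8·5.8³·8) = 1.5043 N/mm
F = k·δ = 1.5043 × 20.6 = 30.989 N

31.0 N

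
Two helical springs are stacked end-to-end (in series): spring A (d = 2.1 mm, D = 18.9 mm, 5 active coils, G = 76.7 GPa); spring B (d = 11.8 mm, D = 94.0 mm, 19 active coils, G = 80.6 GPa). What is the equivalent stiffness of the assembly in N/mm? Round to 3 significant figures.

k_A = Gd⁴/(8D³N_a) = (76.7×10³)(2.1⁴)/(8·18.9³·5) = 5.5237 N/mm
k_B = Gd⁴/(8D³N_a) = (80.6×10³)(11.8⁴)/(8·94.0³·19) = 12.378 N/mm
Series: 1/k_eq = 1/5.5237 + 1/12.378 = 0.26183; k_eq = 3.8193 N/mm

3.82 N/mm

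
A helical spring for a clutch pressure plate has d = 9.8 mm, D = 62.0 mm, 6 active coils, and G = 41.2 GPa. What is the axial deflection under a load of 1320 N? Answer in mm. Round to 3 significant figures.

39.7 mm

k = Gd⁴/(8D³N_a) = (41.2×10³)(9.8⁴)/(8·62.0³·6) = 33.219 N/mm
δ = F/k = 1320 / 33.219 = 39.736 mm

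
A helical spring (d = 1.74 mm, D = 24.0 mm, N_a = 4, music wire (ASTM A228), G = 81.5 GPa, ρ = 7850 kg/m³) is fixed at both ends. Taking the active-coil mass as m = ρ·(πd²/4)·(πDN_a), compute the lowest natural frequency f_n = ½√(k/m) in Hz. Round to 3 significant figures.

k = Gd⁴/(8D³N_a) = (81.5×10³)(1.74⁴)/(8·24.0³·4) = 1.6888 N/mm = 1688.8 N/m
Wire length L = πDN_a = π·24.0·4 = 301.59 mm
m = ρ·(πd²/4)·L = 7850 × 2.3779×10⁻⁶ m² × 0.30159 m = 0.0056296 kg
f_n = ½√(k/m) = 0.5·√(1688.8/0.0056296) = 0.5·√(2.9998e+05) = 273.85 Hz

274 Hz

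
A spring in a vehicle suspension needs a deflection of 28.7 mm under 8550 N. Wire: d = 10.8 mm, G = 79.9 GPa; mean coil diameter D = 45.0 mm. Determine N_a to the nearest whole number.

Required rate k = F/δ = 8550/28.7 = 297.91 N/mm
N_a = Gd⁴/(8D³k) = (79.9×10³ × 10.8⁴)/(8 × 45.0³ × 297.91)
    = 1.08703e+09 / 2.17176e+08 = 5.005 → 5 coils

5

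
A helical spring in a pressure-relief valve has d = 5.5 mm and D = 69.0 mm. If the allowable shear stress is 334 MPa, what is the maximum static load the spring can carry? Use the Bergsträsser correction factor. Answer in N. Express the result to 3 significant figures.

286 N

C = D/d = 69.0/5.5 = 12.5455
K_B = (4C+2)/(4C−3) = 52.182/47.182 = 1.1060
τ_max = K·8FD/(πd³) → F_max = τ_allow·πd³/(8DK)
F_max = 334·π·5.5³/(8·69.0·1.1060) = 1.7458e+05/610.5 = 285.96 N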